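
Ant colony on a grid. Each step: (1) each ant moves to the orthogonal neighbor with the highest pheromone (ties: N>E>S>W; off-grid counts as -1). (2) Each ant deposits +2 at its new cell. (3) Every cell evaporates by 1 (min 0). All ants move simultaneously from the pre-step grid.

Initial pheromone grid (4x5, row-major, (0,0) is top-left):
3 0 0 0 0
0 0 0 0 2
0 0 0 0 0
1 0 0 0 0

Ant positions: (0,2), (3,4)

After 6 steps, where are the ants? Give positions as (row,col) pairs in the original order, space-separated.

Step 1: ant0:(0,2)->E->(0,3) | ant1:(3,4)->N->(2,4)
  grid max=2 at (0,0)
Step 2: ant0:(0,3)->E->(0,4) | ant1:(2,4)->N->(1,4)
  grid max=2 at (1,4)
Step 3: ant0:(0,4)->S->(1,4) | ant1:(1,4)->N->(0,4)
  grid max=3 at (1,4)
Step 4: ant0:(1,4)->N->(0,4) | ant1:(0,4)->S->(1,4)
  grid max=4 at (1,4)
Step 5: ant0:(0,4)->S->(1,4) | ant1:(1,4)->N->(0,4)
  grid max=5 at (1,4)
Step 6: ant0:(1,4)->N->(0,4) | ant1:(0,4)->S->(1,4)
  grid max=6 at (1,4)

(0,4) (1,4)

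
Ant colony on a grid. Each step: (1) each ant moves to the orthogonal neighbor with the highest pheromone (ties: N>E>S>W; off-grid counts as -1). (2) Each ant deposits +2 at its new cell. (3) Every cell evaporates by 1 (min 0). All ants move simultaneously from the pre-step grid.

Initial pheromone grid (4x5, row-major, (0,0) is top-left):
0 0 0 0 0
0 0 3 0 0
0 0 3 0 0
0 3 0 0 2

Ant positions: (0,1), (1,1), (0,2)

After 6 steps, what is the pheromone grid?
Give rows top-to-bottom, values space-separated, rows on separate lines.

After step 1: ants at (0,2),(1,2),(1,2)
  0 0 1 0 0
  0 0 6 0 0
  0 0 2 0 0
  0 2 0 0 1
After step 2: ants at (1,2),(2,2),(2,2)
  0 0 0 0 0
  0 0 7 0 0
  0 0 5 0 0
  0 1 0 0 0
After step 3: ants at (2,2),(1,2),(1,2)
  0 0 0 0 0
  0 0 10 0 0
  0 0 6 0 0
  0 0 0 0 0
After step 4: ants at (1,2),(2,2),(2,2)
  0 0 0 0 0
  0 0 11 0 0
  0 0 9 0 0
  0 0 0 0 0
After step 5: ants at (2,2),(1,2),(1,2)
  0 0 0 0 0
  0 0 14 0 0
  0 0 10 0 0
  0 0 0 0 0
After step 6: ants at (1,2),(2,2),(2,2)
  0 0 0 0 0
  0 0 15 0 0
  0 0 13 0 0
  0 0 0 0 0

0 0 0 0 0
0 0 15 0 0
0 0 13 0 0
0 0 0 0 0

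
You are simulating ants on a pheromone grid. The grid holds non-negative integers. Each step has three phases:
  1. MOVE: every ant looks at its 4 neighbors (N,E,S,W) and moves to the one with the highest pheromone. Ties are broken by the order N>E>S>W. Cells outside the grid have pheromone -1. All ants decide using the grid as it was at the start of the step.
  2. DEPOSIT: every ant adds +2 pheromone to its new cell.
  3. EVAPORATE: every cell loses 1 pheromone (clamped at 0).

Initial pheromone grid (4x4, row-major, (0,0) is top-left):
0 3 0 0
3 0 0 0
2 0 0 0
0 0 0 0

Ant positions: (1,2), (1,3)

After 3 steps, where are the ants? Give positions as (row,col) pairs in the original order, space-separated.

Step 1: ant0:(1,2)->N->(0,2) | ant1:(1,3)->N->(0,3)
  grid max=2 at (0,1)
Step 2: ant0:(0,2)->W->(0,1) | ant1:(0,3)->W->(0,2)
  grid max=3 at (0,1)
Step 3: ant0:(0,1)->E->(0,2) | ant1:(0,2)->W->(0,1)
  grid max=4 at (0,1)

(0,2) (0,1)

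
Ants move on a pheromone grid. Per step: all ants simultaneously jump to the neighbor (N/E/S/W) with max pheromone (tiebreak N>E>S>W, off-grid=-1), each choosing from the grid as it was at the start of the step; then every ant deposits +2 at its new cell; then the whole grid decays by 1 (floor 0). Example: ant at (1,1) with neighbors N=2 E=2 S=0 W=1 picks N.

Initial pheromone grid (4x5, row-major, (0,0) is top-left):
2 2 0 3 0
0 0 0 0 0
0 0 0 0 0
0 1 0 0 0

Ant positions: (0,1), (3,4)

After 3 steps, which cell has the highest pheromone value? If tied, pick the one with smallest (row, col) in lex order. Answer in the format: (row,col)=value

Answer: (0,0)=3

Derivation:
Step 1: ant0:(0,1)->W->(0,0) | ant1:(3,4)->N->(2,4)
  grid max=3 at (0,0)
Step 2: ant0:(0,0)->E->(0,1) | ant1:(2,4)->N->(1,4)
  grid max=2 at (0,0)
Step 3: ant0:(0,1)->W->(0,0) | ant1:(1,4)->N->(0,4)
  grid max=3 at (0,0)
Final grid:
  3 1 0 0 1
  0 0 0 0 0
  0 0 0 0 0
  0 0 0 0 0
Max pheromone 3 at (0,0)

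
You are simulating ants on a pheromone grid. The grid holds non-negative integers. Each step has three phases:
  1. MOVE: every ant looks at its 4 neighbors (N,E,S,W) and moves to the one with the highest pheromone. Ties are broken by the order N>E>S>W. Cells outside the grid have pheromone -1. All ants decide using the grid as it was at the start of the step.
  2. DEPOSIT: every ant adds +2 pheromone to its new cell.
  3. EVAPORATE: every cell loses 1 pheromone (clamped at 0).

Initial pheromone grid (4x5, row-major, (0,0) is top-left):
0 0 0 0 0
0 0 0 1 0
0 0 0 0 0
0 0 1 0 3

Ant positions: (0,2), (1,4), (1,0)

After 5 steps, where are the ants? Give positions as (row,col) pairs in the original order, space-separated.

Step 1: ant0:(0,2)->E->(0,3) | ant1:(1,4)->W->(1,3) | ant2:(1,0)->N->(0,0)
  grid max=2 at (1,3)
Step 2: ant0:(0,3)->S->(1,3) | ant1:(1,3)->N->(0,3) | ant2:(0,0)->E->(0,1)
  grid max=3 at (1,3)
Step 3: ant0:(1,3)->N->(0,3) | ant1:(0,3)->S->(1,3) | ant2:(0,1)->E->(0,2)
  grid max=4 at (1,3)
Step 4: ant0:(0,3)->S->(1,3) | ant1:(1,3)->N->(0,3) | ant2:(0,2)->E->(0,3)
  grid max=6 at (0,3)
Step 5: ant0:(1,3)->N->(0,3) | ant1:(0,3)->S->(1,3) | ant2:(0,3)->S->(1,3)
  grid max=8 at (1,3)

(0,3) (1,3) (1,3)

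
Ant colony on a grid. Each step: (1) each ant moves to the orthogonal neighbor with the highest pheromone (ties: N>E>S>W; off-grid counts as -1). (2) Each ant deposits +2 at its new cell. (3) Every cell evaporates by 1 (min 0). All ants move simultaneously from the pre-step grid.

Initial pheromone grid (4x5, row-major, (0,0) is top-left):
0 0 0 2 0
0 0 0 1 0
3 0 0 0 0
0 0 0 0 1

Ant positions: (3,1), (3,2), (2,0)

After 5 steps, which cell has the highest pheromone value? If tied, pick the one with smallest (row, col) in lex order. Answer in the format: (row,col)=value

Step 1: ant0:(3,1)->N->(2,1) | ant1:(3,2)->N->(2,2) | ant2:(2,0)->N->(1,0)
  grid max=2 at (2,0)
Step 2: ant0:(2,1)->W->(2,0) | ant1:(2,2)->W->(2,1) | ant2:(1,0)->S->(2,0)
  grid max=5 at (2,0)
Step 3: ant0:(2,0)->E->(2,1) | ant1:(2,1)->W->(2,0) | ant2:(2,0)->E->(2,1)
  grid max=6 at (2,0)
Step 4: ant0:(2,1)->W->(2,0) | ant1:(2,0)->E->(2,1) | ant2:(2,1)->W->(2,0)
  grid max=9 at (2,0)
Step 5: ant0:(2,0)->E->(2,1) | ant1:(2,1)->W->(2,0) | ant2:(2,0)->E->(2,1)
  grid max=10 at (2,0)
Final grid:
  0 0 0 0 0
  0 0 0 0 0
  10 9 0 0 0
  0 0 0 0 0
Max pheromone 10 at (2,0)

Answer: (2,0)=10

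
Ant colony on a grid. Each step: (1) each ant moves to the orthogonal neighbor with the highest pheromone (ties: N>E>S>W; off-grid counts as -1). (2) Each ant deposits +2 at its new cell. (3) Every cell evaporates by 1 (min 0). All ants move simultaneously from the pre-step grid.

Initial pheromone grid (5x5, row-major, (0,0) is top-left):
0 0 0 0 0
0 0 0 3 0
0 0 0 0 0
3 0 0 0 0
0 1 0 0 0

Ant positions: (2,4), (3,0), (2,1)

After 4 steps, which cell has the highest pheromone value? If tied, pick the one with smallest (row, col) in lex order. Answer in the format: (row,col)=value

Step 1: ant0:(2,4)->N->(1,4) | ant1:(3,0)->N->(2,0) | ant2:(2,1)->N->(1,1)
  grid max=2 at (1,3)
Step 2: ant0:(1,4)->W->(1,3) | ant1:(2,0)->S->(3,0) | ant2:(1,1)->N->(0,1)
  grid max=3 at (1,3)
Step 3: ant0:(1,3)->N->(0,3) | ant1:(3,0)->N->(2,0) | ant2:(0,1)->E->(0,2)
  grid max=2 at (1,3)
Step 4: ant0:(0,3)->S->(1,3) | ant1:(2,0)->S->(3,0) | ant2:(0,2)->E->(0,3)
  grid max=3 at (1,3)
Final grid:
  0 0 0 2 0
  0 0 0 3 0
  0 0 0 0 0
  3 0 0 0 0
  0 0 0 0 0
Max pheromone 3 at (1,3)

Answer: (1,3)=3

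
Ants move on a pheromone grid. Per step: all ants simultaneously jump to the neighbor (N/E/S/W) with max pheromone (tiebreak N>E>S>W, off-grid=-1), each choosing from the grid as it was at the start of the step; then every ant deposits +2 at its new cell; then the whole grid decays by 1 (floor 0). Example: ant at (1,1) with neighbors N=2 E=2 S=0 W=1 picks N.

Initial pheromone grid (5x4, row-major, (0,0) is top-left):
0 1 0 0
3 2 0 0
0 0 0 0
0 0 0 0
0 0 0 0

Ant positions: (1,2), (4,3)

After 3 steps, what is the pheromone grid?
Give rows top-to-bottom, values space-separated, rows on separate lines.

After step 1: ants at (1,1),(3,3)
  0 0 0 0
  2 3 0 0
  0 0 0 0
  0 0 0 1
  0 0 0 0
After step 2: ants at (1,0),(2,3)
  0 0 0 0
  3 2 0 0
  0 0 0 1
  0 0 0 0
  0 0 0 0
After step 3: ants at (1,1),(1,3)
  0 0 0 0
  2 3 0 1
  0 0 0 0
  0 0 0 0
  0 0 0 0

0 0 0 0
2 3 0 1
0 0 0 0
0 0 0 0
0 0 0 0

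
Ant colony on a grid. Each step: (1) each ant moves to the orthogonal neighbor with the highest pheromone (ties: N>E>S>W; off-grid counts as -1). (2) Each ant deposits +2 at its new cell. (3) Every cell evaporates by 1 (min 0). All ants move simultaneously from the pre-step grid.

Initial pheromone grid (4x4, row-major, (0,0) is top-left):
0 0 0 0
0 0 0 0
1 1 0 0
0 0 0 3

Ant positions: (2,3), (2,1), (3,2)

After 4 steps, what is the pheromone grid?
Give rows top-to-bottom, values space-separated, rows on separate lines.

After step 1: ants at (3,3),(2,0),(3,3)
  0 0 0 0
  0 0 0 0
  2 0 0 0
  0 0 0 6
After step 2: ants at (2,3),(1,0),(2,3)
  0 0 0 0
  1 0 0 0
  1 0 0 3
  0 0 0 5
After step 3: ants at (3,3),(2,0),(3,3)
  0 0 0 0
  0 0 0 0
  2 0 0 2
  0 0 0 8
After step 4: ants at (2,3),(1,0),(2,3)
  0 0 0 0
  1 0 0 0
  1 0 0 5
  0 0 0 7

0 0 0 0
1 0 0 0
1 0 0 5
0 0 0 7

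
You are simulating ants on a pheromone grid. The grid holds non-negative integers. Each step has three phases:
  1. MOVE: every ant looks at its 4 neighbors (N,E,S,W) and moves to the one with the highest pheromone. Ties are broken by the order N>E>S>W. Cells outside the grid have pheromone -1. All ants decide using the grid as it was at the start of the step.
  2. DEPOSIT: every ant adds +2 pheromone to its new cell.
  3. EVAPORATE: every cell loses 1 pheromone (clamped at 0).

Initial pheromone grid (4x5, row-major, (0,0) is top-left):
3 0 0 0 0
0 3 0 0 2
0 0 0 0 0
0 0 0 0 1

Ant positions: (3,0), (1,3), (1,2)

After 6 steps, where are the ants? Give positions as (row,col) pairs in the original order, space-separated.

Step 1: ant0:(3,0)->N->(2,0) | ant1:(1,3)->E->(1,4) | ant2:(1,2)->W->(1,1)
  grid max=4 at (1,1)
Step 2: ant0:(2,0)->N->(1,0) | ant1:(1,4)->N->(0,4) | ant2:(1,1)->N->(0,1)
  grid max=3 at (1,1)
Step 3: ant0:(1,0)->E->(1,1) | ant1:(0,4)->S->(1,4) | ant2:(0,1)->S->(1,1)
  grid max=6 at (1,1)
Step 4: ant0:(1,1)->N->(0,1) | ant1:(1,4)->N->(0,4) | ant2:(1,1)->N->(0,1)
  grid max=5 at (1,1)
Step 5: ant0:(0,1)->S->(1,1) | ant1:(0,4)->S->(1,4) | ant2:(0,1)->S->(1,1)
  grid max=8 at (1,1)
Step 6: ant0:(1,1)->N->(0,1) | ant1:(1,4)->N->(0,4) | ant2:(1,1)->N->(0,1)
  grid max=7 at (1,1)

(0,1) (0,4) (0,1)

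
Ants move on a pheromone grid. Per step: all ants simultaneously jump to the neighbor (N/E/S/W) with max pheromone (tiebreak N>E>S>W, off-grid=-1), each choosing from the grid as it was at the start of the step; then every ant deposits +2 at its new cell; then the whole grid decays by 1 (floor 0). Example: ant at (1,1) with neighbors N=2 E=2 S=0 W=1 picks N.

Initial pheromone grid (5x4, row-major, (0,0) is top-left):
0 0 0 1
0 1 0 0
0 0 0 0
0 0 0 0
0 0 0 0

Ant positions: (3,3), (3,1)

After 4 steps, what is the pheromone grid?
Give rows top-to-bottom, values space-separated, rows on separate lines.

After step 1: ants at (2,3),(2,1)
  0 0 0 0
  0 0 0 0
  0 1 0 1
  0 0 0 0
  0 0 0 0
After step 2: ants at (1,3),(1,1)
  0 0 0 0
  0 1 0 1
  0 0 0 0
  0 0 0 0
  0 0 0 0
After step 3: ants at (0,3),(0,1)
  0 1 0 1
  0 0 0 0
  0 0 0 0
  0 0 0 0
  0 0 0 0
After step 4: ants at (1,3),(0,2)
  0 0 1 0
  0 0 0 1
  0 0 0 0
  0 0 0 0
  0 0 0 0

0 0 1 0
0 0 0 1
0 0 0 0
0 0 0 0
0 0 0 0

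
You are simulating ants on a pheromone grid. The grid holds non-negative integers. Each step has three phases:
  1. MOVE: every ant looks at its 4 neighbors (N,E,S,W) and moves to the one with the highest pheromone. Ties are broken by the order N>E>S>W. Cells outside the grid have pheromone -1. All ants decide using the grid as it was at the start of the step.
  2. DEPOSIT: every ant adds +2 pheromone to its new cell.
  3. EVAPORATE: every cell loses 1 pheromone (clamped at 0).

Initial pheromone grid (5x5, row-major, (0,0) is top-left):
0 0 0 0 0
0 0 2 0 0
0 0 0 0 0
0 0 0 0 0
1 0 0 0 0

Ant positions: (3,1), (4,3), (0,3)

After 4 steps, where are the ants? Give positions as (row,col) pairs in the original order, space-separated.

Step 1: ant0:(3,1)->N->(2,1) | ant1:(4,3)->N->(3,3) | ant2:(0,3)->E->(0,4)
  grid max=1 at (0,4)
Step 2: ant0:(2,1)->N->(1,1) | ant1:(3,3)->N->(2,3) | ant2:(0,4)->S->(1,4)
  grid max=1 at (1,1)
Step 3: ant0:(1,1)->N->(0,1) | ant1:(2,3)->N->(1,3) | ant2:(1,4)->N->(0,4)
  grid max=1 at (0,1)
Step 4: ant0:(0,1)->E->(0,2) | ant1:(1,3)->N->(0,3) | ant2:(0,4)->S->(1,4)
  grid max=1 at (0,2)

(0,2) (0,3) (1,4)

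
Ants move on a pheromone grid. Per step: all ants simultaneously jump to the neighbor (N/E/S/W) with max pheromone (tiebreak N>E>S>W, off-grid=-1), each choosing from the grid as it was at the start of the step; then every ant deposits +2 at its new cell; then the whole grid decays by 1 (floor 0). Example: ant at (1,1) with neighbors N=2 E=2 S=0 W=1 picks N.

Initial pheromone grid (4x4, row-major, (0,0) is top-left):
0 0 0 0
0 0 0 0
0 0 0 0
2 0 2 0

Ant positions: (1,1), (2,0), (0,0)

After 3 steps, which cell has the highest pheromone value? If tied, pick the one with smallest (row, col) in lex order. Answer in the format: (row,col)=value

Answer: (0,1)=5

Derivation:
Step 1: ant0:(1,1)->N->(0,1) | ant1:(2,0)->S->(3,0) | ant2:(0,0)->E->(0,1)
  grid max=3 at (0,1)
Step 2: ant0:(0,1)->E->(0,2) | ant1:(3,0)->N->(2,0) | ant2:(0,1)->E->(0,2)
  grid max=3 at (0,2)
Step 3: ant0:(0,2)->W->(0,1) | ant1:(2,0)->S->(3,0) | ant2:(0,2)->W->(0,1)
  grid max=5 at (0,1)
Final grid:
  0 5 2 0
  0 0 0 0
  0 0 0 0
  3 0 0 0
Max pheromone 5 at (0,1)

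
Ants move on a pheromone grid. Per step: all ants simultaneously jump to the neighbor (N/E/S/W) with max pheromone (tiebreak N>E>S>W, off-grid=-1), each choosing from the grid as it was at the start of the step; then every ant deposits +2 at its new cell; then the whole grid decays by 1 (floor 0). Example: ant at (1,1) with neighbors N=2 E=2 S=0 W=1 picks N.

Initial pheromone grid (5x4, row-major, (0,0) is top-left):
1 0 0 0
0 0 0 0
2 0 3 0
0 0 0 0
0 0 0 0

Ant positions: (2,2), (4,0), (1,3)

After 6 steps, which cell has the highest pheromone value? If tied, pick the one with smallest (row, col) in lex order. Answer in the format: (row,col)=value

Step 1: ant0:(2,2)->N->(1,2) | ant1:(4,0)->N->(3,0) | ant2:(1,3)->N->(0,3)
  grid max=2 at (2,2)
Step 2: ant0:(1,2)->S->(2,2) | ant1:(3,0)->N->(2,0) | ant2:(0,3)->S->(1,3)
  grid max=3 at (2,2)
Step 3: ant0:(2,2)->N->(1,2) | ant1:(2,0)->N->(1,0) | ant2:(1,3)->N->(0,3)
  grid max=2 at (2,2)
Step 4: ant0:(1,2)->S->(2,2) | ant1:(1,0)->S->(2,0) | ant2:(0,3)->S->(1,3)
  grid max=3 at (2,2)
Step 5: ant0:(2,2)->N->(1,2) | ant1:(2,0)->N->(1,0) | ant2:(1,3)->N->(0,3)
  grid max=2 at (2,2)
Step 6: ant0:(1,2)->S->(2,2) | ant1:(1,0)->S->(2,0) | ant2:(0,3)->S->(1,3)
  grid max=3 at (2,2)
Final grid:
  0 0 0 0
  0 0 0 1
  2 0 3 0
  0 0 0 0
  0 0 0 0
Max pheromone 3 at (2,2)

Answer: (2,2)=3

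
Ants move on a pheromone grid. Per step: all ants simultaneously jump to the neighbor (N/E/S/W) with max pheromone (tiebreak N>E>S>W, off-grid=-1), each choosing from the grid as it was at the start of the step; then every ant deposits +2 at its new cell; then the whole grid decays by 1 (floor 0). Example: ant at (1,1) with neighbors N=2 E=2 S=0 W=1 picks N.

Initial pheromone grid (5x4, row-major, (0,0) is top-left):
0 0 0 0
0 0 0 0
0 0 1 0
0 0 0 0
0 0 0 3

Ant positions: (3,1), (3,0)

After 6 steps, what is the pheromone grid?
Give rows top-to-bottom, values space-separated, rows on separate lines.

After step 1: ants at (2,1),(2,0)
  0 0 0 0
  0 0 0 0
  1 1 0 0
  0 0 0 0
  0 0 0 2
After step 2: ants at (2,0),(2,1)
  0 0 0 0
  0 0 0 0
  2 2 0 0
  0 0 0 0
  0 0 0 1
After step 3: ants at (2,1),(2,0)
  0 0 0 0
  0 0 0 0
  3 3 0 0
  0 0 0 0
  0 0 0 0
After step 4: ants at (2,0),(2,1)
  0 0 0 0
  0 0 0 0
  4 4 0 0
  0 0 0 0
  0 0 0 0
After step 5: ants at (2,1),(2,0)
  0 0 0 0
  0 0 0 0
  5 5 0 0
  0 0 0 0
  0 0 0 0
After step 6: ants at (2,0),(2,1)
  0 0 0 0
  0 0 0 0
  6 6 0 0
  0 0 0 0
  0 0 0 0

0 0 0 0
0 0 0 0
6 6 0 0
0 0 0 0
0 0 0 0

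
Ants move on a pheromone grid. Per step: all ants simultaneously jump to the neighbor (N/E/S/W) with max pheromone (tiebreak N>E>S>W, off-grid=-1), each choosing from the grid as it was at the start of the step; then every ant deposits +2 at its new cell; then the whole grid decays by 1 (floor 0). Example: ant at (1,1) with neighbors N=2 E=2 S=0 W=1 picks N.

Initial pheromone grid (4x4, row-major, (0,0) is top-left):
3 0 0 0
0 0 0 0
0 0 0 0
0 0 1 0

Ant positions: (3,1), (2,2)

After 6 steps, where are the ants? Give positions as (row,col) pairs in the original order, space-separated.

Step 1: ant0:(3,1)->E->(3,2) | ant1:(2,2)->S->(3,2)
  grid max=4 at (3,2)
Step 2: ant0:(3,2)->N->(2,2) | ant1:(3,2)->N->(2,2)
  grid max=3 at (2,2)
Step 3: ant0:(2,2)->S->(3,2) | ant1:(2,2)->S->(3,2)
  grid max=6 at (3,2)
Step 4: ant0:(3,2)->N->(2,2) | ant1:(3,2)->N->(2,2)
  grid max=5 at (2,2)
Step 5: ant0:(2,2)->S->(3,2) | ant1:(2,2)->S->(3,2)
  grid max=8 at (3,2)
Step 6: ant0:(3,2)->N->(2,2) | ant1:(3,2)->N->(2,2)
  grid max=7 at (2,2)

(2,2) (2,2)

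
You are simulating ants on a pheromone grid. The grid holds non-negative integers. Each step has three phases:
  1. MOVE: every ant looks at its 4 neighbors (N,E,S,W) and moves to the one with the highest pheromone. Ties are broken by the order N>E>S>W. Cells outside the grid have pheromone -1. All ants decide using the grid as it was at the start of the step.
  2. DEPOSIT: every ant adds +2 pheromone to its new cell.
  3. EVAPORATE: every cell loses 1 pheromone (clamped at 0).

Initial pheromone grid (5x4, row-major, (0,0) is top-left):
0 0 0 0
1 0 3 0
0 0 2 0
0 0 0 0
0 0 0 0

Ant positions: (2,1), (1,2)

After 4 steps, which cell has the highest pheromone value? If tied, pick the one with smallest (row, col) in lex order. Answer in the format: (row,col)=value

Step 1: ant0:(2,1)->E->(2,2) | ant1:(1,2)->S->(2,2)
  grid max=5 at (2,2)
Step 2: ant0:(2,2)->N->(1,2) | ant1:(2,2)->N->(1,2)
  grid max=5 at (1,2)
Step 3: ant0:(1,2)->S->(2,2) | ant1:(1,2)->S->(2,2)
  grid max=7 at (2,2)
Step 4: ant0:(2,2)->N->(1,2) | ant1:(2,2)->N->(1,2)
  grid max=7 at (1,2)
Final grid:
  0 0 0 0
  0 0 7 0
  0 0 6 0
  0 0 0 0
  0 0 0 0
Max pheromone 7 at (1,2)

Answer: (1,2)=7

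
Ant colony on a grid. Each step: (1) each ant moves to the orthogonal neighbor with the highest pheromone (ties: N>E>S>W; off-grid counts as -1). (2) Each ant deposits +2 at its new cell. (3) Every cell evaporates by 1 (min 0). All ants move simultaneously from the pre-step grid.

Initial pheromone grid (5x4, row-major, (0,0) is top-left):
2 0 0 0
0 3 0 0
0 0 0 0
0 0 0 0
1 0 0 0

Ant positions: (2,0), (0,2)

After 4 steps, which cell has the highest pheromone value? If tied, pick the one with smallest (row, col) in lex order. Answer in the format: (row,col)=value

Step 1: ant0:(2,0)->N->(1,0) | ant1:(0,2)->E->(0,3)
  grid max=2 at (1,1)
Step 2: ant0:(1,0)->E->(1,1) | ant1:(0,3)->S->(1,3)
  grid max=3 at (1,1)
Step 3: ant0:(1,1)->N->(0,1) | ant1:(1,3)->N->(0,3)
  grid max=2 at (1,1)
Step 4: ant0:(0,1)->S->(1,1) | ant1:(0,3)->S->(1,3)
  grid max=3 at (1,1)
Final grid:
  0 0 0 0
  0 3 0 1
  0 0 0 0
  0 0 0 0
  0 0 0 0
Max pheromone 3 at (1,1)

Answer: (1,1)=3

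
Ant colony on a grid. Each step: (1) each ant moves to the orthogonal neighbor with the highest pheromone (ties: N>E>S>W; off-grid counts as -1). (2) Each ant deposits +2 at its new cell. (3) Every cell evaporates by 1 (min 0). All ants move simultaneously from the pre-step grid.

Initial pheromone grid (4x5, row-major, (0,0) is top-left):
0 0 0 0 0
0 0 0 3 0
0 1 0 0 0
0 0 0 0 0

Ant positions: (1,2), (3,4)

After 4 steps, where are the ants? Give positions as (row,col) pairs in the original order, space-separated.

Step 1: ant0:(1,2)->E->(1,3) | ant1:(3,4)->N->(2,4)
  grid max=4 at (1,3)
Step 2: ant0:(1,3)->N->(0,3) | ant1:(2,4)->N->(1,4)
  grid max=3 at (1,3)
Step 3: ant0:(0,3)->S->(1,3) | ant1:(1,4)->W->(1,3)
  grid max=6 at (1,3)
Step 4: ant0:(1,3)->N->(0,3) | ant1:(1,3)->N->(0,3)
  grid max=5 at (1,3)

(0,3) (0,3)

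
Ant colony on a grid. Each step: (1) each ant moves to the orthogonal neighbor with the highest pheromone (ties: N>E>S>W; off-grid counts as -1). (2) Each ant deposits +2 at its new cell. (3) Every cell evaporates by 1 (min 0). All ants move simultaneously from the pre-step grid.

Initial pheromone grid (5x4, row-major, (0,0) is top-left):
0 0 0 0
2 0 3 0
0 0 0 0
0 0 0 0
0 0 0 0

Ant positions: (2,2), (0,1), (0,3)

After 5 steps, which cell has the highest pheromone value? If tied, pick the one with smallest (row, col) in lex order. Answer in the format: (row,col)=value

Step 1: ant0:(2,2)->N->(1,2) | ant1:(0,1)->E->(0,2) | ant2:(0,3)->S->(1,3)
  grid max=4 at (1,2)
Step 2: ant0:(1,2)->N->(0,2) | ant1:(0,2)->S->(1,2) | ant2:(1,3)->W->(1,2)
  grid max=7 at (1,2)
Step 3: ant0:(0,2)->S->(1,2) | ant1:(1,2)->N->(0,2) | ant2:(1,2)->N->(0,2)
  grid max=8 at (1,2)
Step 4: ant0:(1,2)->N->(0,2) | ant1:(0,2)->S->(1,2) | ant2:(0,2)->S->(1,2)
  grid max=11 at (1,2)
Step 5: ant0:(0,2)->S->(1,2) | ant1:(1,2)->N->(0,2) | ant2:(1,2)->N->(0,2)
  grid max=12 at (1,2)
Final grid:
  0 0 9 0
  0 0 12 0
  0 0 0 0
  0 0 0 0
  0 0 0 0
Max pheromone 12 at (1,2)

Answer: (1,2)=12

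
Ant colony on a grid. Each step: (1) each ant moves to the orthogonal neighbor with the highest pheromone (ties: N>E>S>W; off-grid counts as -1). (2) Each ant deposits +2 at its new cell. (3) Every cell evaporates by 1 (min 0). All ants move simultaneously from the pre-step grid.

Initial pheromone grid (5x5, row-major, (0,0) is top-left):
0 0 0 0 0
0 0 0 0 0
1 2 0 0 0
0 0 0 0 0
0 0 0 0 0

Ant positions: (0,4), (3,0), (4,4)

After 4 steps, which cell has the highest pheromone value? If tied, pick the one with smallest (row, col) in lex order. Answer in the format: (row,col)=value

Step 1: ant0:(0,4)->S->(1,4) | ant1:(3,0)->N->(2,0) | ant2:(4,4)->N->(3,4)
  grid max=2 at (2,0)
Step 2: ant0:(1,4)->N->(0,4) | ant1:(2,0)->E->(2,1) | ant2:(3,4)->N->(2,4)
  grid max=2 at (2,1)
Step 3: ant0:(0,4)->S->(1,4) | ant1:(2,1)->W->(2,0) | ant2:(2,4)->N->(1,4)
  grid max=3 at (1,4)
Step 4: ant0:(1,4)->N->(0,4) | ant1:(2,0)->E->(2,1) | ant2:(1,4)->N->(0,4)
  grid max=3 at (0,4)
Final grid:
  0 0 0 0 3
  0 0 0 0 2
  1 2 0 0 0
  0 0 0 0 0
  0 0 0 0 0
Max pheromone 3 at (0,4)

Answer: (0,4)=3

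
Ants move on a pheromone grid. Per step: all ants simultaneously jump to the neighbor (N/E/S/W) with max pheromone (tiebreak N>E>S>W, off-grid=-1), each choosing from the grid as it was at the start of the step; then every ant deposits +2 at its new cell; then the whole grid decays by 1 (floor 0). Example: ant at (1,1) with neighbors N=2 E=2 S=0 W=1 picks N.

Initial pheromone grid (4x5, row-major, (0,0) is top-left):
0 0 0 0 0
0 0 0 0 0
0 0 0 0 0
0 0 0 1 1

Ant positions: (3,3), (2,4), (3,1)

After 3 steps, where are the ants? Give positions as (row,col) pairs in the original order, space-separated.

Step 1: ant0:(3,3)->E->(3,4) | ant1:(2,4)->S->(3,4) | ant2:(3,1)->N->(2,1)
  grid max=4 at (3,4)
Step 2: ant0:(3,4)->N->(2,4) | ant1:(3,4)->N->(2,4) | ant2:(2,1)->N->(1,1)
  grid max=3 at (2,4)
Step 3: ant0:(2,4)->S->(3,4) | ant1:(2,4)->S->(3,4) | ant2:(1,1)->N->(0,1)
  grid max=6 at (3,4)

(3,4) (3,4) (0,1)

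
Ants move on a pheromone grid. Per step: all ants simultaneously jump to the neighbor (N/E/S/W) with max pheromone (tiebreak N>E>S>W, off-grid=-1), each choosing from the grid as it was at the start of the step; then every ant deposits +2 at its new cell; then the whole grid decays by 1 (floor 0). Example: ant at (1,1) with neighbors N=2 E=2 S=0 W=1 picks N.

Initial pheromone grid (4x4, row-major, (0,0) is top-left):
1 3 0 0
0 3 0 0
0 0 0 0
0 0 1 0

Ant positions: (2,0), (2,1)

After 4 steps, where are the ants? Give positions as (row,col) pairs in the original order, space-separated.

Step 1: ant0:(2,0)->N->(1,0) | ant1:(2,1)->N->(1,1)
  grid max=4 at (1,1)
Step 2: ant0:(1,0)->E->(1,1) | ant1:(1,1)->N->(0,1)
  grid max=5 at (1,1)
Step 3: ant0:(1,1)->N->(0,1) | ant1:(0,1)->S->(1,1)
  grid max=6 at (1,1)
Step 4: ant0:(0,1)->S->(1,1) | ant1:(1,1)->N->(0,1)
  grid max=7 at (1,1)

(1,1) (0,1)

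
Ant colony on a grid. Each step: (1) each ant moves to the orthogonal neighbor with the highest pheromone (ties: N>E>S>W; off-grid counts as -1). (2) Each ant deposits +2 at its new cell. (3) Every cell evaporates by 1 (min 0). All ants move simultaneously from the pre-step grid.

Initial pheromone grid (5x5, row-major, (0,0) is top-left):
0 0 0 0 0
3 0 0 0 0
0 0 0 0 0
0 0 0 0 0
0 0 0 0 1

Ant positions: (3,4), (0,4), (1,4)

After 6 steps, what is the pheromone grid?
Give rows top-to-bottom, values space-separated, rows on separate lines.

After step 1: ants at (4,4),(1,4),(0,4)
  0 0 0 0 1
  2 0 0 0 1
  0 0 0 0 0
  0 0 0 0 0
  0 0 0 0 2
After step 2: ants at (3,4),(0,4),(1,4)
  0 0 0 0 2
  1 0 0 0 2
  0 0 0 0 0
  0 0 0 0 1
  0 0 0 0 1
After step 3: ants at (4,4),(1,4),(0,4)
  0 0 0 0 3
  0 0 0 0 3
  0 0 0 0 0
  0 0 0 0 0
  0 0 0 0 2
After step 4: ants at (3,4),(0,4),(1,4)
  0 0 0 0 4
  0 0 0 0 4
  0 0 0 0 0
  0 0 0 0 1
  0 0 0 0 1
After step 5: ants at (4,4),(1,4),(0,4)
  0 0 0 0 5
  0 0 0 0 5
  0 0 0 0 0
  0 0 0 0 0
  0 0 0 0 2
After step 6: ants at (3,4),(0,4),(1,4)
  0 0 0 0 6
  0 0 0 0 6
  0 0 0 0 0
  0 0 0 0 1
  0 0 0 0 1

0 0 0 0 6
0 0 0 0 6
0 0 0 0 0
0 0 0 0 1
0 0 0 0 1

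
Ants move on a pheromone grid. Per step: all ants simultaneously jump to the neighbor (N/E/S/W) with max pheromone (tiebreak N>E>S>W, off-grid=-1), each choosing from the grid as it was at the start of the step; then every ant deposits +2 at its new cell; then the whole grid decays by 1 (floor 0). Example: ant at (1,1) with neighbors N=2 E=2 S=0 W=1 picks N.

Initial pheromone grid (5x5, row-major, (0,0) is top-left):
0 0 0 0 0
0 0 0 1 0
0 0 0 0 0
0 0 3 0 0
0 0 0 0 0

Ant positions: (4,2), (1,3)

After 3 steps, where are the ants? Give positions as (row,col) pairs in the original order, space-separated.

Step 1: ant0:(4,2)->N->(3,2) | ant1:(1,3)->N->(0,3)
  grid max=4 at (3,2)
Step 2: ant0:(3,2)->N->(2,2) | ant1:(0,3)->E->(0,4)
  grid max=3 at (3,2)
Step 3: ant0:(2,2)->S->(3,2) | ant1:(0,4)->S->(1,4)
  grid max=4 at (3,2)

(3,2) (1,4)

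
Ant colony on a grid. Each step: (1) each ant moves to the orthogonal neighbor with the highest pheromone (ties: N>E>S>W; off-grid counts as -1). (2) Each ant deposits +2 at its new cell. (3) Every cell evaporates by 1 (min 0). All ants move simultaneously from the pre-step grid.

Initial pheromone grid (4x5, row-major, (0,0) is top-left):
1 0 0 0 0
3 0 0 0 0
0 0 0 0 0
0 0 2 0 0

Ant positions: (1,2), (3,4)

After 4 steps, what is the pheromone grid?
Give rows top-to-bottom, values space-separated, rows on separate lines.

After step 1: ants at (0,2),(2,4)
  0 0 1 0 0
  2 0 0 0 0
  0 0 0 0 1
  0 0 1 0 0
After step 2: ants at (0,3),(1,4)
  0 0 0 1 0
  1 0 0 0 1
  0 0 0 0 0
  0 0 0 0 0
After step 3: ants at (0,4),(0,4)
  0 0 0 0 3
  0 0 0 0 0
  0 0 0 0 0
  0 0 0 0 0
After step 4: ants at (1,4),(1,4)
  0 0 0 0 2
  0 0 0 0 3
  0 0 0 0 0
  0 0 0 0 0

0 0 0 0 2
0 0 0 0 3
0 0 0 0 0
0 0 0 0 0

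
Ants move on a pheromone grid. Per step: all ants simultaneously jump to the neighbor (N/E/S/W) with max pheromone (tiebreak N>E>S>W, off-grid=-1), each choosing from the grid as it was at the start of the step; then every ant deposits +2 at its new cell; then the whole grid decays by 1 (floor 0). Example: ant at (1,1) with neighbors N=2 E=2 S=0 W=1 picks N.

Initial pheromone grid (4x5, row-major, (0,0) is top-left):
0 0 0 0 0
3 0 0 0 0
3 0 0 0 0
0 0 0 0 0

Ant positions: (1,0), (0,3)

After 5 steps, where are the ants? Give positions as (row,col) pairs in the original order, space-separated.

Step 1: ant0:(1,0)->S->(2,0) | ant1:(0,3)->E->(0,4)
  grid max=4 at (2,0)
Step 2: ant0:(2,0)->N->(1,0) | ant1:(0,4)->S->(1,4)
  grid max=3 at (1,0)
Step 3: ant0:(1,0)->S->(2,0) | ant1:(1,4)->N->(0,4)
  grid max=4 at (2,0)
Step 4: ant0:(2,0)->N->(1,0) | ant1:(0,4)->S->(1,4)
  grid max=3 at (1,0)
Step 5: ant0:(1,0)->S->(2,0) | ant1:(1,4)->N->(0,4)
  grid max=4 at (2,0)

(2,0) (0,4)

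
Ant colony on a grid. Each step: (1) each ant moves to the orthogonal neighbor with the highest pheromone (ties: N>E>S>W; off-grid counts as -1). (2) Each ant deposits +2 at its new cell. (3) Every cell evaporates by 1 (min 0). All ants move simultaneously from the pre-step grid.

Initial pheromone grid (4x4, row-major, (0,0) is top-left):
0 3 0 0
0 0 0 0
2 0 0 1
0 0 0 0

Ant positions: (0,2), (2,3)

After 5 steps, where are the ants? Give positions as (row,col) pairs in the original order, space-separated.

Step 1: ant0:(0,2)->W->(0,1) | ant1:(2,3)->N->(1,3)
  grid max=4 at (0,1)
Step 2: ant0:(0,1)->E->(0,2) | ant1:(1,3)->N->(0,3)
  grid max=3 at (0,1)
Step 3: ant0:(0,2)->W->(0,1) | ant1:(0,3)->W->(0,2)
  grid max=4 at (0,1)
Step 4: ant0:(0,1)->E->(0,2) | ant1:(0,2)->W->(0,1)
  grid max=5 at (0,1)
Step 5: ant0:(0,2)->W->(0,1) | ant1:(0,1)->E->(0,2)
  grid max=6 at (0,1)

(0,1) (0,2)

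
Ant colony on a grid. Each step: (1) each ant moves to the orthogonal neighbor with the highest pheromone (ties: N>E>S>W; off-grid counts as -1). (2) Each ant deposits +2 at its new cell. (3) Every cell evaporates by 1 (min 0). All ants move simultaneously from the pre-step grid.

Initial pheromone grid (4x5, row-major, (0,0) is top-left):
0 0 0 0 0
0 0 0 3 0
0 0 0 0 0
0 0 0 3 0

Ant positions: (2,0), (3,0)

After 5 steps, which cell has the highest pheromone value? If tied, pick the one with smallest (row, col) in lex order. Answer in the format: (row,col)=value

Answer: (1,0)=5

Derivation:
Step 1: ant0:(2,0)->N->(1,0) | ant1:(3,0)->N->(2,0)
  grid max=2 at (1,3)
Step 2: ant0:(1,0)->S->(2,0) | ant1:(2,0)->N->(1,0)
  grid max=2 at (1,0)
Step 3: ant0:(2,0)->N->(1,0) | ant1:(1,0)->S->(2,0)
  grid max=3 at (1,0)
Step 4: ant0:(1,0)->S->(2,0) | ant1:(2,0)->N->(1,0)
  grid max=4 at (1,0)
Step 5: ant0:(2,0)->N->(1,0) | ant1:(1,0)->S->(2,0)
  grid max=5 at (1,0)
Final grid:
  0 0 0 0 0
  5 0 0 0 0
  5 0 0 0 0
  0 0 0 0 0
Max pheromone 5 at (1,0)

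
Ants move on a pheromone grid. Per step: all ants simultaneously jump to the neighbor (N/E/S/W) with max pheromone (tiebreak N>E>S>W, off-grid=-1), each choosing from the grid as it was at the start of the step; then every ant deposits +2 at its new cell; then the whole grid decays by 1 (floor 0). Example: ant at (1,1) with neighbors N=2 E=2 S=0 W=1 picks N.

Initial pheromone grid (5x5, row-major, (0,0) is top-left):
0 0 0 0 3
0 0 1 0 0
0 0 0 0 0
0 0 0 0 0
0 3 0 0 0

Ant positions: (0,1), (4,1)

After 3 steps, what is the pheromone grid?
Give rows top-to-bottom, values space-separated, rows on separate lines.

After step 1: ants at (0,2),(3,1)
  0 0 1 0 2
  0 0 0 0 0
  0 0 0 0 0
  0 1 0 0 0
  0 2 0 0 0
After step 2: ants at (0,3),(4,1)
  0 0 0 1 1
  0 0 0 0 0
  0 0 0 0 0
  0 0 0 0 0
  0 3 0 0 0
After step 3: ants at (0,4),(3,1)
  0 0 0 0 2
  0 0 0 0 0
  0 0 0 0 0
  0 1 0 0 0
  0 2 0 0 0

0 0 0 0 2
0 0 0 0 0
0 0 0 0 0
0 1 0 0 0
0 2 0 0 0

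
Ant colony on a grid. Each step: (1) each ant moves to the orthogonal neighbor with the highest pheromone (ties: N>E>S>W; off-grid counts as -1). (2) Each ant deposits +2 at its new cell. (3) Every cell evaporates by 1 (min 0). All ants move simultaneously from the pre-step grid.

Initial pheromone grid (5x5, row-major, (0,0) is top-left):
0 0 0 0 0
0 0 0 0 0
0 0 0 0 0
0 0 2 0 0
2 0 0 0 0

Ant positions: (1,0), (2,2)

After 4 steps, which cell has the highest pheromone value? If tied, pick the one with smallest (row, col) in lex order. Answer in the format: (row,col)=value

Answer: (3,2)=2

Derivation:
Step 1: ant0:(1,0)->N->(0,0) | ant1:(2,2)->S->(3,2)
  grid max=3 at (3,2)
Step 2: ant0:(0,0)->E->(0,1) | ant1:(3,2)->N->(2,2)
  grid max=2 at (3,2)
Step 3: ant0:(0,1)->E->(0,2) | ant1:(2,2)->S->(3,2)
  grid max=3 at (3,2)
Step 4: ant0:(0,2)->E->(0,3) | ant1:(3,2)->N->(2,2)
  grid max=2 at (3,2)
Final grid:
  0 0 0 1 0
  0 0 0 0 0
  0 0 1 0 0
  0 0 2 0 0
  0 0 0 0 0
Max pheromone 2 at (3,2)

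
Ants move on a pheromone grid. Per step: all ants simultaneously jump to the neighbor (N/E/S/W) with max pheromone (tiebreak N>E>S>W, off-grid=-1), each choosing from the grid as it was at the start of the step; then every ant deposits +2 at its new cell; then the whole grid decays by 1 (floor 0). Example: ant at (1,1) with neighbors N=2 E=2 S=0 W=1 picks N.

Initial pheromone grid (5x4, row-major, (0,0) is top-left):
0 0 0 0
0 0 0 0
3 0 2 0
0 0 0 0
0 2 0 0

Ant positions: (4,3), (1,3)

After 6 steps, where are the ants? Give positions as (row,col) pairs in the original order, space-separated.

Step 1: ant0:(4,3)->N->(3,3) | ant1:(1,3)->N->(0,3)
  grid max=2 at (2,0)
Step 2: ant0:(3,3)->N->(2,3) | ant1:(0,3)->S->(1,3)
  grid max=1 at (1,3)
Step 3: ant0:(2,3)->N->(1,3) | ant1:(1,3)->S->(2,3)
  grid max=2 at (1,3)
Step 4: ant0:(1,3)->S->(2,3) | ant1:(2,3)->N->(1,3)
  grid max=3 at (1,3)
Step 5: ant0:(2,3)->N->(1,3) | ant1:(1,3)->S->(2,3)
  grid max=4 at (1,3)
Step 6: ant0:(1,3)->S->(2,3) | ant1:(2,3)->N->(1,3)
  grid max=5 at (1,3)

(2,3) (1,3)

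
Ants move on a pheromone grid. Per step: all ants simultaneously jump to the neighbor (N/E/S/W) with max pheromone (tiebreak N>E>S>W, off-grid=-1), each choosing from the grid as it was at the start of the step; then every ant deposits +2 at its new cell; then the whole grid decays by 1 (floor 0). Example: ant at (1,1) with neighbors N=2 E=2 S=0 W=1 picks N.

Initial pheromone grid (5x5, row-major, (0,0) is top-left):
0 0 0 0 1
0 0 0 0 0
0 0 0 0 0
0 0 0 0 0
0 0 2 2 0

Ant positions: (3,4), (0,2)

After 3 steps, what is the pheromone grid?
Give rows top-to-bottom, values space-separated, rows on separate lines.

After step 1: ants at (2,4),(0,3)
  0 0 0 1 0
  0 0 0 0 0
  0 0 0 0 1
  0 0 0 0 0
  0 0 1 1 0
After step 2: ants at (1,4),(0,4)
  0 0 0 0 1
  0 0 0 0 1
  0 0 0 0 0
  0 0 0 0 0
  0 0 0 0 0
After step 3: ants at (0,4),(1,4)
  0 0 0 0 2
  0 0 0 0 2
  0 0 0 0 0
  0 0 0 0 0
  0 0 0 0 0

0 0 0 0 2
0 0 0 0 2
0 0 0 0 0
0 0 0 0 0
0 0 0 0 0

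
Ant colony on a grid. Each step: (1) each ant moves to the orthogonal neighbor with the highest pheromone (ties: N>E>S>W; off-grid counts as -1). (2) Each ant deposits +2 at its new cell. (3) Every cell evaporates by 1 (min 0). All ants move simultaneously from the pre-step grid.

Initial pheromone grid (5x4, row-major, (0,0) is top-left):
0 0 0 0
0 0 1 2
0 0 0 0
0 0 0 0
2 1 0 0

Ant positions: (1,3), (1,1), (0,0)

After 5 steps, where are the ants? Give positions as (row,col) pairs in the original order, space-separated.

Step 1: ant0:(1,3)->W->(1,2) | ant1:(1,1)->E->(1,2) | ant2:(0,0)->E->(0,1)
  grid max=4 at (1,2)
Step 2: ant0:(1,2)->E->(1,3) | ant1:(1,2)->E->(1,3) | ant2:(0,1)->E->(0,2)
  grid max=4 at (1,3)
Step 3: ant0:(1,3)->W->(1,2) | ant1:(1,3)->W->(1,2) | ant2:(0,2)->S->(1,2)
  grid max=8 at (1,2)
Step 4: ant0:(1,2)->E->(1,3) | ant1:(1,2)->E->(1,3) | ant2:(1,2)->E->(1,3)
  grid max=8 at (1,3)
Step 5: ant0:(1,3)->W->(1,2) | ant1:(1,3)->W->(1,2) | ant2:(1,3)->W->(1,2)
  grid max=12 at (1,2)

(1,2) (1,2) (1,2)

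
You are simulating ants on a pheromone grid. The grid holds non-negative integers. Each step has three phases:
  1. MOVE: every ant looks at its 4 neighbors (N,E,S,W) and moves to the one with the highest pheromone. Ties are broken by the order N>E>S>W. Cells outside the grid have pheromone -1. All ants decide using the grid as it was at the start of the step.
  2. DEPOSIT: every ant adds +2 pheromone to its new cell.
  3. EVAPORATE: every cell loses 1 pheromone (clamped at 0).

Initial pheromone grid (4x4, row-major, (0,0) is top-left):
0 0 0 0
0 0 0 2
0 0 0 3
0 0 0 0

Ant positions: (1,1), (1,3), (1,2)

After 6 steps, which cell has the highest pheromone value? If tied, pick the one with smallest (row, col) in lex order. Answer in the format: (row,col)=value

Answer: (1,3)=12

Derivation:
Step 1: ant0:(1,1)->N->(0,1) | ant1:(1,3)->S->(2,3) | ant2:(1,2)->E->(1,3)
  grid max=4 at (2,3)
Step 2: ant0:(0,1)->E->(0,2) | ant1:(2,3)->N->(1,3) | ant2:(1,3)->S->(2,3)
  grid max=5 at (2,3)
Step 3: ant0:(0,2)->E->(0,3) | ant1:(1,3)->S->(2,3) | ant2:(2,3)->N->(1,3)
  grid max=6 at (2,3)
Step 4: ant0:(0,3)->S->(1,3) | ant1:(2,3)->N->(1,3) | ant2:(1,3)->S->(2,3)
  grid max=8 at (1,3)
Step 5: ant0:(1,3)->S->(2,3) | ant1:(1,3)->S->(2,3) | ant2:(2,3)->N->(1,3)
  grid max=10 at (2,3)
Step 6: ant0:(2,3)->N->(1,3) | ant1:(2,3)->N->(1,3) | ant2:(1,3)->S->(2,3)
  grid max=12 at (1,3)
Final grid:
  0 0 0 0
  0 0 0 12
  0 0 0 11
  0 0 0 0
Max pheromone 12 at (1,3)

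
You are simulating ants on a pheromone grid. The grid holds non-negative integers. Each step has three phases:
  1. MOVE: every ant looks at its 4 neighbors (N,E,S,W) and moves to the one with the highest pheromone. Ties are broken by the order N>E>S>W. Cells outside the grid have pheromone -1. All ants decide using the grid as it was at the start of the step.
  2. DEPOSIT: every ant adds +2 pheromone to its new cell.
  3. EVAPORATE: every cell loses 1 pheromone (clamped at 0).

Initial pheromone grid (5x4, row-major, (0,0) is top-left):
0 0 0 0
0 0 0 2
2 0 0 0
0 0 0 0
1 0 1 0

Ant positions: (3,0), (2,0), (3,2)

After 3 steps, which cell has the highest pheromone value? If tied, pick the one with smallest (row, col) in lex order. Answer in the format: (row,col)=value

Answer: (2,0)=5

Derivation:
Step 1: ant0:(3,0)->N->(2,0) | ant1:(2,0)->N->(1,0) | ant2:(3,2)->S->(4,2)
  grid max=3 at (2,0)
Step 2: ant0:(2,0)->N->(1,0) | ant1:(1,0)->S->(2,0) | ant2:(4,2)->N->(3,2)
  grid max=4 at (2,0)
Step 3: ant0:(1,0)->S->(2,0) | ant1:(2,0)->N->(1,0) | ant2:(3,2)->S->(4,2)
  grid max=5 at (2,0)
Final grid:
  0 0 0 0
  3 0 0 0
  5 0 0 0
  0 0 0 0
  0 0 2 0
Max pheromone 5 at (2,0)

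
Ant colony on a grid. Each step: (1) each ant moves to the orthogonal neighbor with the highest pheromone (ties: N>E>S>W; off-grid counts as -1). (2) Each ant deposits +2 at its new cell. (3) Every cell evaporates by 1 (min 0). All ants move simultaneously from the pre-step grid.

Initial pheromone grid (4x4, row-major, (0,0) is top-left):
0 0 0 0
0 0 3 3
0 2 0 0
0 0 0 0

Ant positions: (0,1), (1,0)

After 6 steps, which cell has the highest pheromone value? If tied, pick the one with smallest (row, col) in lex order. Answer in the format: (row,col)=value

Step 1: ant0:(0,1)->E->(0,2) | ant1:(1,0)->N->(0,0)
  grid max=2 at (1,2)
Step 2: ant0:(0,2)->S->(1,2) | ant1:(0,0)->E->(0,1)
  grid max=3 at (1,2)
Step 3: ant0:(1,2)->E->(1,3) | ant1:(0,1)->E->(0,2)
  grid max=2 at (1,2)
Step 4: ant0:(1,3)->W->(1,2) | ant1:(0,2)->S->(1,2)
  grid max=5 at (1,2)
Step 5: ant0:(1,2)->E->(1,3) | ant1:(1,2)->E->(1,3)
  grid max=4 at (1,2)
Step 6: ant0:(1,3)->W->(1,2) | ant1:(1,3)->W->(1,2)
  grid max=7 at (1,2)
Final grid:
  0 0 0 0
  0 0 7 3
  0 0 0 0
  0 0 0 0
Max pheromone 7 at (1,2)

Answer: (1,2)=7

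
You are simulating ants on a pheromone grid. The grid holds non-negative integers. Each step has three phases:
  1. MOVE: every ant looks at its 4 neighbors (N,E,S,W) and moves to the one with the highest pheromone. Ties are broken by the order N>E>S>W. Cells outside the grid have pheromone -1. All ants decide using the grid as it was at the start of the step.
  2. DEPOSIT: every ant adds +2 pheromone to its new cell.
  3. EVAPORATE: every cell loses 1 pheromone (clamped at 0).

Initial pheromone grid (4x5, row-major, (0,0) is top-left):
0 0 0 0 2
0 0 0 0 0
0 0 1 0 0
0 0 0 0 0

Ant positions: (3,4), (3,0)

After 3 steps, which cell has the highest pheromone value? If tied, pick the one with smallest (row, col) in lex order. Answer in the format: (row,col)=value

Step 1: ant0:(3,4)->N->(2,4) | ant1:(3,0)->N->(2,0)
  grid max=1 at (0,4)
Step 2: ant0:(2,4)->N->(1,4) | ant1:(2,0)->N->(1,0)
  grid max=1 at (1,0)
Step 3: ant0:(1,4)->N->(0,4) | ant1:(1,0)->N->(0,0)
  grid max=1 at (0,0)
Final grid:
  1 0 0 0 1
  0 0 0 0 0
  0 0 0 0 0
  0 0 0 0 0
Max pheromone 1 at (0,0)

Answer: (0,0)=1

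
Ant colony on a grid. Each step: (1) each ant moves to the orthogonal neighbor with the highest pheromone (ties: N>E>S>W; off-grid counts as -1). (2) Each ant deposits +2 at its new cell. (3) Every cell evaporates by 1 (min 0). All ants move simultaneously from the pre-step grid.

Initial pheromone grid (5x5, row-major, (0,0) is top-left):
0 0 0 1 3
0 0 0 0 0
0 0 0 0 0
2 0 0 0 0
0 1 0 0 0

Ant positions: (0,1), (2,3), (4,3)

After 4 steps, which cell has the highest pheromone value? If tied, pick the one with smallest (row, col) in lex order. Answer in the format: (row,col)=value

Step 1: ant0:(0,1)->E->(0,2) | ant1:(2,3)->N->(1,3) | ant2:(4,3)->N->(3,3)
  grid max=2 at (0,4)
Step 2: ant0:(0,2)->E->(0,3) | ant1:(1,3)->N->(0,3) | ant2:(3,3)->N->(2,3)
  grid max=3 at (0,3)
Step 3: ant0:(0,3)->E->(0,4) | ant1:(0,3)->E->(0,4) | ant2:(2,3)->N->(1,3)
  grid max=4 at (0,4)
Step 4: ant0:(0,4)->W->(0,3) | ant1:(0,4)->W->(0,3) | ant2:(1,3)->N->(0,3)
  grid max=7 at (0,3)
Final grid:
  0 0 0 7 3
  0 0 0 0 0
  0 0 0 0 0
  0 0 0 0 0
  0 0 0 0 0
Max pheromone 7 at (0,3)

Answer: (0,3)=7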